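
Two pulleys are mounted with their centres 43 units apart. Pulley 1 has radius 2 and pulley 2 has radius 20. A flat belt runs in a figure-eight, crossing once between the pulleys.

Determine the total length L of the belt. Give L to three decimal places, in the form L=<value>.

crossed belt: β = asin((r1+r2)/C) = asin(22/43) = 30.7723°
wrap1 = wrap2 = π + 2β = 241.5446°
tangent length = C·cosβ = 36.9459
L = (r1+r2)·wrap + 2·C·cosβ = 22·4.2157 + 2·36.9459 = 166.6383

L=166.638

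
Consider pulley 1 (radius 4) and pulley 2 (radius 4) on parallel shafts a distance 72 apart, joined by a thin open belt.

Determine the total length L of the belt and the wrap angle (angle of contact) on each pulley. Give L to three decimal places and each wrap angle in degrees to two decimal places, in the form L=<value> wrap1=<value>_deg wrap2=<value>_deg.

L=169.133 wrap1=180.00_deg wrap2=180.00_deg

open belt: β = asin((r2−r1)/C) = asin(0/72) = 0.0000°
wrap1 = π − 2β = 180.0000°
wrap2 = π + 2β = 180.0000°
tangent length = C·cosβ = 72.0000
L = r1·wrap1 + r2·wrap2 + 2·C·cosβ = 4·3.1416 + 4·3.1416 + 2·72.0000 = 169.1327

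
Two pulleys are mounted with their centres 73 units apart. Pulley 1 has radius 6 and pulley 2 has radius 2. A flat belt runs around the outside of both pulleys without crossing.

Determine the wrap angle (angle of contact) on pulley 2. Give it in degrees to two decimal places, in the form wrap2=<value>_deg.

wrap2=173.72_deg

open belt: β = asin((r2−r1)/C) = asin(-4/73) = -3.1411°
wrap1 = π − 2β = 186.2821°
wrap2 = π + 2β = 173.7179°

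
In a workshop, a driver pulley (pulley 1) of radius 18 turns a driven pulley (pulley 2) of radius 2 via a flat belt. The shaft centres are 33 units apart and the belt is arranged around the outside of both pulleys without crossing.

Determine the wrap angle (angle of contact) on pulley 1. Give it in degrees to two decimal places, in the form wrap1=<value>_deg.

wrap1=238.01_deg

open belt: β = asin((r2−r1)/C) = asin(-16/33) = -29.0025°
wrap1 = π − 2β = 238.0051°
wrap2 = π + 2β = 121.9949°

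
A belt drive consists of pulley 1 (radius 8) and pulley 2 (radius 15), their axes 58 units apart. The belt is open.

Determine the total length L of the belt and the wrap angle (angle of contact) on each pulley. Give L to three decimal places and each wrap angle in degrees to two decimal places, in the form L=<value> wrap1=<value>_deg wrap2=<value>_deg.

L=189.102 wrap1=166.14_deg wrap2=193.86_deg

open belt: β = asin((r2−r1)/C) = asin(7/58) = 6.9319°
wrap1 = π − 2β = 166.1362°
wrap2 = π + 2β = 193.8638°
tangent length = C·cosβ = 57.5760
L = r1·wrap1 + r2·wrap2 + 2·C·cosβ = 8·2.8996 + 15·3.3836 + 2·57.5760 = 189.1025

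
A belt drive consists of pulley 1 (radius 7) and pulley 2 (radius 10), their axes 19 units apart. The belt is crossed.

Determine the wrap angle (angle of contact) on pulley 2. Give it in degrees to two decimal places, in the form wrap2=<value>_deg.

crossed belt: β = asin((r1+r2)/C) = asin(17/19) = 63.4746°
wrap1 = wrap2 = π + 2β = 306.9493°

wrap2=306.95_deg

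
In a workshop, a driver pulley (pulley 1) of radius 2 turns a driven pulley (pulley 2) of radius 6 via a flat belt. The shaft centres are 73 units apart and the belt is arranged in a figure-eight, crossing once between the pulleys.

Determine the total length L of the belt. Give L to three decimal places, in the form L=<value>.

L=172.010

crossed belt: β = asin((r1+r2)/C) = asin(8/73) = 6.2916°
wrap1 = wrap2 = π + 2β = 192.5833°
tangent length = C·cosβ = 72.5603
L = (r1+r2)·wrap + 2·C·cosβ = 8·3.3612 + 2·72.5603 = 172.0103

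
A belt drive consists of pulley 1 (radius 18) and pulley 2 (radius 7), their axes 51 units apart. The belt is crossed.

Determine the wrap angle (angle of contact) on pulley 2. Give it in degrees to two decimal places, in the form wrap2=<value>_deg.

wrap2=238.71_deg

crossed belt: β = asin((r1+r2)/C) = asin(25/51) = 29.3535°
wrap1 = wrap2 = π + 2β = 238.7069°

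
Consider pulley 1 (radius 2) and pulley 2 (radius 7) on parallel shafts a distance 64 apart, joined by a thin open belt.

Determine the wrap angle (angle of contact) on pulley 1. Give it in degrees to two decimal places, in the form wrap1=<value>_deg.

open belt: β = asin((r2−r1)/C) = asin(5/64) = 4.4808°
wrap1 = π − 2β = 171.0384°
wrap2 = π + 2β = 188.9616°

wrap1=171.04_deg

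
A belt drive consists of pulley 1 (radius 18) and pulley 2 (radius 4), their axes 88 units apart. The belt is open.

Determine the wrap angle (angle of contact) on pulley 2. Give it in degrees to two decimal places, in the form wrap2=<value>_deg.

open belt: β = asin((r2−r1)/C) = asin(-14/88) = -9.1541°
wrap1 = π − 2β = 198.3083°
wrap2 = π + 2β = 161.6917°

wrap2=161.69_deg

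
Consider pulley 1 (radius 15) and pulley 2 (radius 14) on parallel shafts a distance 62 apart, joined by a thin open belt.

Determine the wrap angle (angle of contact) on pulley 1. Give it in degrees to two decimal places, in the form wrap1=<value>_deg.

open belt: β = asin((r2−r1)/C) = asin(-1/62) = -0.9242°
wrap1 = π − 2β = 181.8483°
wrap2 = π + 2β = 178.1517°

wrap1=181.85_deg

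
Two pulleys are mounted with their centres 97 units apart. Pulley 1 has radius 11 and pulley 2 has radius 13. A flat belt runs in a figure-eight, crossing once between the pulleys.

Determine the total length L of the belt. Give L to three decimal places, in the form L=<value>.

L=275.367

crossed belt: β = asin((r1+r2)/C) = asin(24/97) = 14.3251°
wrap1 = wrap2 = π + 2β = 208.6501°
tangent length = C·cosβ = 93.9840
L = (r1+r2)·wrap + 2·C·cosβ = 24·3.6416 + 2·93.9840 = 275.3672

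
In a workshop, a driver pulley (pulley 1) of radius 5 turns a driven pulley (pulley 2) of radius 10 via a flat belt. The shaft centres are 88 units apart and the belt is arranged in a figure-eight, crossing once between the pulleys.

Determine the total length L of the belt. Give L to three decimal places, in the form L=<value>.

crossed belt: β = asin((r1+r2)/C) = asin(15/88) = 9.8142°
wrap1 = wrap2 = π + 2β = 199.6285°
tangent length = C·cosβ = 86.7122
L = (r1+r2)·wrap + 2·C·cosβ = 15·3.4842 + 2·86.7122 = 225.6870

L=225.687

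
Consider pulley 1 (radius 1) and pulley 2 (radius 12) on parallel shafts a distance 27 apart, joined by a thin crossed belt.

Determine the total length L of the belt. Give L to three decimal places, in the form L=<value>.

L=101.230

crossed belt: β = asin((r1+r2)/C) = asin(13/27) = 28.7822°
wrap1 = wrap2 = π + 2β = 237.5644°
tangent length = C·cosβ = 23.6643
L = (r1+r2)·wrap + 2·C·cosβ = 13·4.1463 + 2·23.6643 = 101.2303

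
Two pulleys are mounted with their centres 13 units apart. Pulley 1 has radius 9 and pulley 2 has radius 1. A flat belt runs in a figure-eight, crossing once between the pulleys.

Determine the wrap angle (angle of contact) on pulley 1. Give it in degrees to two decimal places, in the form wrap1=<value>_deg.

crossed belt: β = asin((r1+r2)/C) = asin(10/13) = 50.2849°
wrap1 = wrap2 = π + 2β = 280.5697°

wrap1=280.57_deg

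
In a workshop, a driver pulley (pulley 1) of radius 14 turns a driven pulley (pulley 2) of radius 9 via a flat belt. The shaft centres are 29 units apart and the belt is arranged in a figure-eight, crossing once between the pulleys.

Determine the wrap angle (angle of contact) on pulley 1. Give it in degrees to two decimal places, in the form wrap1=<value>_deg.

crossed belt: β = asin((r1+r2)/C) = asin(23/29) = 52.4765°
wrap1 = wrap2 = π + 2β = 284.9530°

wrap1=284.95_deg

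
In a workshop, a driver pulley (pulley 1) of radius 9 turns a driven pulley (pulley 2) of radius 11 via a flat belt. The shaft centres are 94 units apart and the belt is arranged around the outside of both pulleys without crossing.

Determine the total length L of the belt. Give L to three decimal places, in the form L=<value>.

L=250.874

open belt: β = asin((r2−r1)/C) = asin(2/94) = 1.2192°
wrap1 = π − 2β = 177.5617°
wrap2 = π + 2β = 182.4383°
tangent length = C·cosβ = 93.9787
L = r1·wrap1 + r2·wrap2 + 2·C·cosβ = 9·3.0990 + 11·3.1841 + 2·93.9787 = 250.8744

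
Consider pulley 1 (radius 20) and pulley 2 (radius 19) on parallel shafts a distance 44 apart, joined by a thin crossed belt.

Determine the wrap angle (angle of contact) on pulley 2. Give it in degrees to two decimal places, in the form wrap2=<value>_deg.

crossed belt: β = asin((r1+r2)/C) = asin(39/44) = 62.4198°
wrap1 = wrap2 = π + 2β = 304.8396°

wrap2=304.84_deg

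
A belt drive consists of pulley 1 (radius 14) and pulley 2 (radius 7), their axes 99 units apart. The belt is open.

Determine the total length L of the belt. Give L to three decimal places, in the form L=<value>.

open belt: β = asin((r2−r1)/C) = asin(-7/99) = -4.0546°
wrap1 = π − 2β = 188.1092°
wrap2 = π + 2β = 171.8908°
tangent length = C·cosβ = 98.7522
L = r1·wrap1 + r2·wrap2 + 2·C·cosβ = 14·3.2831 + 7·3.0001 + 2·98.7522 = 264.4686

L=264.469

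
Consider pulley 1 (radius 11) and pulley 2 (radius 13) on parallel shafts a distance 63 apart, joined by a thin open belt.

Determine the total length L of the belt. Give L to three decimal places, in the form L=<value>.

L=201.462

open belt: β = asin((r2−r1)/C) = asin(2/63) = 1.8192°
wrap1 = π − 2β = 176.3616°
wrap2 = π + 2β = 183.6384°
tangent length = C·cosβ = 62.9682
L = r1·wrap1 + r2·wrap2 + 2·C·cosβ = 11·3.0781 + 13·3.2051 + 2·62.9682 = 201.4617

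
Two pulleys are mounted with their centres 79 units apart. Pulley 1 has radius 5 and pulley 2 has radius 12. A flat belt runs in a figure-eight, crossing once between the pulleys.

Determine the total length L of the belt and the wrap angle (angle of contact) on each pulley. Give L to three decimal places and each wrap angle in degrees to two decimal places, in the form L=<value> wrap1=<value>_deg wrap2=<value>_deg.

crossed belt: β = asin((r1+r2)/C) = asin(17/79) = 12.4267°
wrap1 = wrap2 = π + 2β = 204.8533°
tangent length = C·cosβ = 77.1492
L = (r1+r2)·wrap + 2·C·cosβ = 17·3.5754 + 2·77.1492 = 215.0796

L=215.080 wrap1=204.85_deg wrap2=204.85_deg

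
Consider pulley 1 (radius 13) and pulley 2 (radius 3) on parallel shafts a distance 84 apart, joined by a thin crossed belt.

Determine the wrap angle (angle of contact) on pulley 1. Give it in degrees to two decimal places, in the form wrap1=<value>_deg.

crossed belt: β = asin((r1+r2)/C) = asin(16/84) = 10.9806°
wrap1 = wrap2 = π + 2β = 201.9612°

wrap1=201.96_deg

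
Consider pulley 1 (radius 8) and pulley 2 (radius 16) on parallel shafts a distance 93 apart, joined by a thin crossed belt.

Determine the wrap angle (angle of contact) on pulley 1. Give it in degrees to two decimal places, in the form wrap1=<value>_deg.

crossed belt: β = asin((r1+r2)/C) = asin(24/93) = 14.9552°
wrap1 = wrap2 = π + 2β = 209.9105°

wrap1=209.91_deg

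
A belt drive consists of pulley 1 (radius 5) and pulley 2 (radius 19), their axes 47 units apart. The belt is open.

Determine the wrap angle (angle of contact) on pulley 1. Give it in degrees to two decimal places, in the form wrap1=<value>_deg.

wrap1=145.34_deg

open belt: β = asin((r2−r1)/C) = asin(14/47) = 17.3299°
wrap1 = π − 2β = 145.3403°
wrap2 = π + 2β = 214.6597°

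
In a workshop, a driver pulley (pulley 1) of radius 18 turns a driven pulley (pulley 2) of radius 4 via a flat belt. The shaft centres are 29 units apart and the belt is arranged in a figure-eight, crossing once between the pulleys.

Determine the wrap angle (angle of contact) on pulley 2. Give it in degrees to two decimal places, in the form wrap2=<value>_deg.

wrap2=278.69_deg

crossed belt: β = asin((r1+r2)/C) = asin(22/29) = 49.3428°
wrap1 = wrap2 = π + 2β = 278.6855°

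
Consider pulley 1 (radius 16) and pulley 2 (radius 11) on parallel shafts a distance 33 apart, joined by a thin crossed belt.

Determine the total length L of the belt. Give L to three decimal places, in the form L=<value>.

crossed belt: β = asin((r1+r2)/C) = asin(27/33) = 54.9032°
wrap1 = wrap2 = π + 2β = 289.8064°
tangent length = C·cosβ = 18.9737
L = (r1+r2)·wrap + 2·C·cosβ = 27·5.0581 + 2·18.9737 = 174.5154

L=174.515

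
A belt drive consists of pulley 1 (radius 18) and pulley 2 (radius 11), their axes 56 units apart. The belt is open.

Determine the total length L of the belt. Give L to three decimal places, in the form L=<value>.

L=203.982

open belt: β = asin((r2−r1)/C) = asin(-7/56) = -7.1808°
wrap1 = π − 2β = 194.3615°
wrap2 = π + 2β = 165.6385°
tangent length = C·cosβ = 55.5608
L = r1·wrap1 + r2·wrap2 + 2·C·cosβ = 18·3.3922 + 11·2.8909 + 2·55.5608 = 203.9823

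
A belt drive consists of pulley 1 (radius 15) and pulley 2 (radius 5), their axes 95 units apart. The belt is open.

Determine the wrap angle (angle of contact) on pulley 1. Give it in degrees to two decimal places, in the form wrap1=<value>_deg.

open belt: β = asin((r2−r1)/C) = asin(-10/95) = -6.0423°
wrap1 = π − 2β = 192.0847°
wrap2 = π + 2β = 167.9153°

wrap1=192.08_deg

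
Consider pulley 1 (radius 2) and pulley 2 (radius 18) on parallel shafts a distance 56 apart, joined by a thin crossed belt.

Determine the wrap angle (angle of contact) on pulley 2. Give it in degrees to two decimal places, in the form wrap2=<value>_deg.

wrap2=221.85_deg

crossed belt: β = asin((r1+r2)/C) = asin(20/56) = 20.9248°
wrap1 = wrap2 = π + 2β = 221.8497°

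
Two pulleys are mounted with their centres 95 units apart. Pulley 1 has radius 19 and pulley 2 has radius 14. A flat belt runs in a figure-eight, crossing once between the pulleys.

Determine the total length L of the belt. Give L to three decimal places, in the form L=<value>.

crossed belt: β = asin((r1+r2)/C) = asin(33/95) = 20.3264°
wrap1 = wrap2 = π + 2β = 220.6529°
tangent length = C·cosβ = 89.0842
L = (r1+r2)·wrap + 2·C·cosβ = 33·3.8511 + 2·89.0842 = 305.2554

L=305.255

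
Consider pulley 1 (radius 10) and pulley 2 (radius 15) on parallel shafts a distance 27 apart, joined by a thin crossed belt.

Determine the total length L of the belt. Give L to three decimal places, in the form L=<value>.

crossed belt: β = asin((r1+r2)/C) = asin(25/27) = 67.8084°
wrap1 = wrap2 = π + 2β = 315.6168°
tangent length = C·cosβ = 10.1980
L = (r1+r2)·wrap + 2·C·cosβ = 25·5.5086 + 2·10.1980 = 158.1099

L=158.110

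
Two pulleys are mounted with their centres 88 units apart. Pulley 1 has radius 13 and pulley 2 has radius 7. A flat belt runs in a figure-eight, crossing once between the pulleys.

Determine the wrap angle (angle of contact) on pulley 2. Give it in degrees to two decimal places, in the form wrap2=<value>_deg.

wrap2=206.27_deg

crossed belt: β = asin((r1+r2)/C) = asin(20/88) = 13.1366°
wrap1 = wrap2 = π + 2β = 206.2731°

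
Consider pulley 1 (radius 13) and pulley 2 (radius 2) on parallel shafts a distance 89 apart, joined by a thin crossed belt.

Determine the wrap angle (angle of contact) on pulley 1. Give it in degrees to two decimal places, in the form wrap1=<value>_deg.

crossed belt: β = asin((r1+r2)/C) = asin(15/89) = 9.7029°
wrap1 = wrap2 = π + 2β = 199.4058°

wrap1=199.41_deg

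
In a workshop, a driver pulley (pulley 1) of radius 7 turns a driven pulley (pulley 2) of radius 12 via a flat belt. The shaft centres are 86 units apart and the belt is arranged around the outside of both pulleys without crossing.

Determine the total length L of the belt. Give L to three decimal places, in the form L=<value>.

L=231.981

open belt: β = asin((r2−r1)/C) = asin(5/86) = 3.3330°
wrap1 = π − 2β = 173.3339°
wrap2 = π + 2β = 186.6661°
tangent length = C·cosβ = 85.8545
L = r1·wrap1 + r2·wrap2 + 2·C·cosβ = 7·3.0252 + 12·3.2579 + 2·85.8545 = 231.9810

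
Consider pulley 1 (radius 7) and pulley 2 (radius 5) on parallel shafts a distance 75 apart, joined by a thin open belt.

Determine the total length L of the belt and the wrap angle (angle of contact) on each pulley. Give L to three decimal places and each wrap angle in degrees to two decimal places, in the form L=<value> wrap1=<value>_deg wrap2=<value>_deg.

L=187.752 wrap1=183.06_deg wrap2=176.94_deg

open belt: β = asin((r2−r1)/C) = asin(-2/75) = -1.5281°
wrap1 = π − 2β = 183.0561°
wrap2 = π + 2β = 176.9439°
tangent length = C·cosβ = 74.9733
L = r1·wrap1 + r2·wrap2 + 2·C·cosβ = 7·3.1949 + 5·3.0883 + 2·74.9733 = 187.7524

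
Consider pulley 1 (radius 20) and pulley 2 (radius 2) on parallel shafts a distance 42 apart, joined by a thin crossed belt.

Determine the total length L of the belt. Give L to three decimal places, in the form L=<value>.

L=164.927

crossed belt: β = asin((r1+r2)/C) = asin(22/42) = 31.5881°
wrap1 = wrap2 = π + 2β = 243.1763°
tangent length = C·cosβ = 35.7771
L = (r1+r2)·wrap + 2·C·cosβ = 22·4.2442 + 2·35.7771 = 164.9272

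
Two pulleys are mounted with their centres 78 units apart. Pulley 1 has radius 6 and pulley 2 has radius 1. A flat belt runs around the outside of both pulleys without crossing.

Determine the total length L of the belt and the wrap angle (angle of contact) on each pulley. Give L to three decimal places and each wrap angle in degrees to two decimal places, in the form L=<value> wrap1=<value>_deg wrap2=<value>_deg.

L=178.312 wrap1=187.35_deg wrap2=172.65_deg

open belt: β = asin((r2−r1)/C) = asin(-5/78) = -3.6753°
wrap1 = π − 2β = 187.3507°
wrap2 = π + 2β = 172.6493°
tangent length = C·cosβ = 77.8396
L = r1·wrap1 + r2·wrap2 + 2·C·cosβ = 6·3.2699 + 1·3.0133 + 2·77.8396 = 178.3118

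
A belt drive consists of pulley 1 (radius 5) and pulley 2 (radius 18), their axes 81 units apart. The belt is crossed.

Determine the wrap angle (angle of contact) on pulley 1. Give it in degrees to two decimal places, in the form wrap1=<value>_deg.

crossed belt: β = asin((r1+r2)/C) = asin(23/81) = 16.4961°
wrap1 = wrap2 = π + 2β = 212.9923°

wrap1=212.99_deg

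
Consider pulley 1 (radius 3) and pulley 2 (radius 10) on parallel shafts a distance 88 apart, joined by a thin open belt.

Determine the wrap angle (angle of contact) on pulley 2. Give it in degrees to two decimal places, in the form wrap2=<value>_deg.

wrap2=189.12_deg

open belt: β = asin((r2−r1)/C) = asin(7/88) = 4.5624°
wrap1 = π − 2β = 170.8751°
wrap2 = π + 2β = 189.1249°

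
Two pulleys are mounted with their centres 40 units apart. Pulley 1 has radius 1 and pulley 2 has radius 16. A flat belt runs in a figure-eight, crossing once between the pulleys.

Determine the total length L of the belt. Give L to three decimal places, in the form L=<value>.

crossed belt: β = asin((r1+r2)/C) = asin(17/40) = 25.1507°
wrap1 = wrap2 = π + 2β = 230.3013°
tangent length = C·cosβ = 36.2077
L = (r1+r2)·wrap + 2·C·cosβ = 17·4.0195 + 2·36.2077 = 140.7472

L=140.747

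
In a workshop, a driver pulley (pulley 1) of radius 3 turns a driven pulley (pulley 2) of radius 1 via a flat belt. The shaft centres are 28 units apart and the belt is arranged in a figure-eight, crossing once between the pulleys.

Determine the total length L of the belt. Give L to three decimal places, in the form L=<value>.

crossed belt: β = asin((r1+r2)/C) = asin(4/28) = 8.2132°
wrap1 = wrap2 = π + 2β = 196.4264°
tangent length = C·cosβ = 27.7128
L = (r1+r2)·wrap + 2·C·cosβ = 4·3.4283 + 2·27.7128 = 69.1388

L=69.139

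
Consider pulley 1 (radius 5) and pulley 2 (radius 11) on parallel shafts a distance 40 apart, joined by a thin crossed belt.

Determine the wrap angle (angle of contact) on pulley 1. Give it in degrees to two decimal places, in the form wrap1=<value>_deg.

crossed belt: β = asin((r1+r2)/C) = asin(16/40) = 23.5782°
wrap1 = wrap2 = π + 2β = 227.1564°

wrap1=227.16_deg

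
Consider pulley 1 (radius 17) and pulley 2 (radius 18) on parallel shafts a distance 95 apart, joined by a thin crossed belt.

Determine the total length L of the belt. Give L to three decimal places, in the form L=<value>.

L=313.003

crossed belt: β = asin((r1+r2)/C) = asin(35/95) = 21.6183°
wrap1 = wrap2 = π + 2β = 223.2365°
tangent length = C·cosβ = 88.3176
L = (r1+r2)·wrap + 2·C·cosβ = 35·3.8962 + 2·88.3176 = 313.0027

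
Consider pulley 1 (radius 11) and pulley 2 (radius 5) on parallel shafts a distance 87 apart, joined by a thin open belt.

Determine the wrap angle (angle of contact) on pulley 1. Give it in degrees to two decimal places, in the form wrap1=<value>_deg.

wrap1=187.91_deg

open belt: β = asin((r2−r1)/C) = asin(-6/87) = -3.9546°
wrap1 = π − 2β = 187.9091°
wrap2 = π + 2β = 172.0909°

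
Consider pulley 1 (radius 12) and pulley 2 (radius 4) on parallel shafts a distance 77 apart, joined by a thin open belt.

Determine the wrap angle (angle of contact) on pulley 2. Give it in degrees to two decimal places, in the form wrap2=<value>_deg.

wrap2=168.07_deg

open belt: β = asin((r2−r1)/C) = asin(-8/77) = -5.9636°
wrap1 = π − 2β = 191.9271°
wrap2 = π + 2β = 168.0729°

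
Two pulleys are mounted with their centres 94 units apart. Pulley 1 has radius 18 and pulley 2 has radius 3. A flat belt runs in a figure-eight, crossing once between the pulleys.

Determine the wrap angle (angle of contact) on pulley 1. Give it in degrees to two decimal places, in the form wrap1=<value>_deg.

crossed belt: β = asin((r1+r2)/C) = asin(21/94) = 12.9091°
wrap1 = wrap2 = π + 2β = 205.8181°

wrap1=205.82_deg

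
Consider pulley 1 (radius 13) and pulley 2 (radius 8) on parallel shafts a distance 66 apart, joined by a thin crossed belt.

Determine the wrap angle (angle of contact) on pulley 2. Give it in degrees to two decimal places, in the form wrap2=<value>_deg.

crossed belt: β = asin((r1+r2)/C) = asin(21/66) = 18.5530°
wrap1 = wrap2 = π + 2β = 217.1060°

wrap2=217.11_deg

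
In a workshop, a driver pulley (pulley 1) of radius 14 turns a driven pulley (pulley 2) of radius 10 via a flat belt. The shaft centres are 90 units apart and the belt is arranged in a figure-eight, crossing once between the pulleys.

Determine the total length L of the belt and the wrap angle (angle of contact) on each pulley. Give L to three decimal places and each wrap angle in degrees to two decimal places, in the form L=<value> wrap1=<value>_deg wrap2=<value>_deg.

L=261.837 wrap1=210.93_deg wrap2=210.93_deg

crossed belt: β = asin((r1+r2)/C) = asin(24/90) = 15.4660°
wrap1 = wrap2 = π + 2β = 210.9320°
tangent length = C·cosβ = 86.7410
L = (r1+r2)·wrap + 2·C·cosβ = 24·3.6815 + 2·86.7410 = 261.8370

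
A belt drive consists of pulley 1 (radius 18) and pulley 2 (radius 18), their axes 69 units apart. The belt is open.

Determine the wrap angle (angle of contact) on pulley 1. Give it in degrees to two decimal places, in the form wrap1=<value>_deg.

open belt: β = asin((r2−r1)/C) = asin(0/69) = 0.0000°
wrap1 = π − 2β = 180.0000°
wrap2 = π + 2β = 180.0000°

wrap1=180.00_deg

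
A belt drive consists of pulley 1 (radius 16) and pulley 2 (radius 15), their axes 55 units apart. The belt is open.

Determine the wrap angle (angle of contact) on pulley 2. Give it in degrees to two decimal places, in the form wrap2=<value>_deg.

wrap2=177.92_deg

open belt: β = asin((r2−r1)/C) = asin(-1/55) = -1.0418°
wrap1 = π − 2β = 182.0836°
wrap2 = π + 2β = 177.9164°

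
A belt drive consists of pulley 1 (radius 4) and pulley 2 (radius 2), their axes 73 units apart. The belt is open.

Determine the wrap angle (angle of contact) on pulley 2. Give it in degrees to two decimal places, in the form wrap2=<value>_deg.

wrap2=176.86_deg

open belt: β = asin((r2−r1)/C) = asin(-2/73) = -1.5699°
wrap1 = π − 2β = 183.1399°
wrap2 = π + 2β = 176.8601°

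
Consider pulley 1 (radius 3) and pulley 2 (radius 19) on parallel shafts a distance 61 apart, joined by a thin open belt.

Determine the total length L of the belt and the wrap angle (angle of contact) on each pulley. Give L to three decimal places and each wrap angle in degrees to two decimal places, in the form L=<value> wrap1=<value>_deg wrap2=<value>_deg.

L=195.336 wrap1=149.59_deg wrap2=210.41_deg

open belt: β = asin((r2−r1)/C) = asin(16/61) = 15.2063°
wrap1 = π − 2β = 149.5874°
wrap2 = π + 2β = 210.4126°
tangent length = C·cosβ = 58.8643
L = r1·wrap1 + r2·wrap2 + 2·C·cosβ = 3·2.6108 + 19·3.6724 + 2·58.8643 = 195.3363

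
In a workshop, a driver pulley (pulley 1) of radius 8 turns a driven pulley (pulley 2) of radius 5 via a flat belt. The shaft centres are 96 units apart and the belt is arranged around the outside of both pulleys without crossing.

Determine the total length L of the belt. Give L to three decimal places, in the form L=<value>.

L=232.934

open belt: β = asin((r2−r1)/C) = asin(-3/96) = -1.7908°
wrap1 = π − 2β = 183.5816°
wrap2 = π + 2β = 176.4184°
tangent length = C·cosβ = 95.9531
L = r1·wrap1 + r2·wrap2 + 2·C·cosβ = 8·3.2041 + 5·3.0791 + 2·95.9531 = 232.9345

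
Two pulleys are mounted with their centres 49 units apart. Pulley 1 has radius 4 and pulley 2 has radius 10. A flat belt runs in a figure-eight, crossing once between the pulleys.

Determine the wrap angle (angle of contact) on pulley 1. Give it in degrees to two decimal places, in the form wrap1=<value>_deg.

crossed belt: β = asin((r1+r2)/C) = asin(14/49) = 16.6015°
wrap1 = wrap2 = π + 2β = 213.2031°

wrap1=213.20_deg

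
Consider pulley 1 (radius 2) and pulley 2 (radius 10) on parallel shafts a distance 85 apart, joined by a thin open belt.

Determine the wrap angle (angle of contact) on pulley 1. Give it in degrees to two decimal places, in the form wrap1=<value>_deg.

open belt: β = asin((r2−r1)/C) = asin(8/85) = 5.4005°
wrap1 = π − 2β = 169.1989°
wrap2 = π + 2β = 190.8011°

wrap1=169.20_deg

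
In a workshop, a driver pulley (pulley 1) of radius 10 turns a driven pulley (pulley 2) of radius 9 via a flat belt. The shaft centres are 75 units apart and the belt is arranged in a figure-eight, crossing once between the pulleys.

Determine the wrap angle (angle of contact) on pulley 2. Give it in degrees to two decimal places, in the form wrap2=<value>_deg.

wrap2=209.35_deg

crossed belt: β = asin((r1+r2)/C) = asin(19/75) = 14.6748°
wrap1 = wrap2 = π + 2β = 209.3497°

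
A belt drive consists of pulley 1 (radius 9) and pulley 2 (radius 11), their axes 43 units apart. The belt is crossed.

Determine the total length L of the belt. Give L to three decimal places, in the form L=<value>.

L=158.314

crossed belt: β = asin((r1+r2)/C) = asin(20/43) = 27.7177°
wrap1 = wrap2 = π + 2β = 235.4355°
tangent length = C·cosβ = 38.0657
L = (r1+r2)·wrap + 2·C·cosβ = 20·4.1091 + 2·38.0657 = 158.3140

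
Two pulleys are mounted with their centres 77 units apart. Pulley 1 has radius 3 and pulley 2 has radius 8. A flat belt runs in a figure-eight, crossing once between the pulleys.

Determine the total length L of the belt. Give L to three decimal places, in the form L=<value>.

crossed belt: β = asin((r1+r2)/C) = asin(11/77) = 8.2132°
wrap1 = wrap2 = π + 2β = 196.4264°
tangent length = C·cosβ = 76.2102
L = (r1+r2)·wrap + 2·C·cosβ = 11·3.4283 + 2·76.2102 = 190.1316

L=190.132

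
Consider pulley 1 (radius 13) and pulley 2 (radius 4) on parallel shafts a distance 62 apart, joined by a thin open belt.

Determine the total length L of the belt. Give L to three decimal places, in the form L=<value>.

L=178.716

open belt: β = asin((r2−r1)/C) = asin(-9/62) = -8.3466°
wrap1 = π − 2β = 196.6932°
wrap2 = π + 2β = 163.3068°
tangent length = C·cosβ = 61.3433
L = r1·wrap1 + r2·wrap2 + 2·C·cosβ = 13·3.4329 + 4·2.8502 + 2·61.3433 = 178.7158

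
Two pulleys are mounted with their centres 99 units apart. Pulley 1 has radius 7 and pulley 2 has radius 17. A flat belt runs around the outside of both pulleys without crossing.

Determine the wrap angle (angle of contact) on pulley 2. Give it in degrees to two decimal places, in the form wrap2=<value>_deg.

open belt: β = asin((r2−r1)/C) = asin(10/99) = 5.7973°
wrap1 = π − 2β = 168.4053°
wrap2 = π + 2β = 191.5947°

wrap2=191.59_deg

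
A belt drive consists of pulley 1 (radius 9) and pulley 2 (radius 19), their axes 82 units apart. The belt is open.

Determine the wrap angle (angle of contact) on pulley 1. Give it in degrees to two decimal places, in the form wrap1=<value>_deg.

open belt: β = asin((r2−r1)/C) = asin(10/82) = 7.0047°
wrap1 = π − 2β = 165.9905°
wrap2 = π + 2β = 194.0095°

wrap1=165.99_deg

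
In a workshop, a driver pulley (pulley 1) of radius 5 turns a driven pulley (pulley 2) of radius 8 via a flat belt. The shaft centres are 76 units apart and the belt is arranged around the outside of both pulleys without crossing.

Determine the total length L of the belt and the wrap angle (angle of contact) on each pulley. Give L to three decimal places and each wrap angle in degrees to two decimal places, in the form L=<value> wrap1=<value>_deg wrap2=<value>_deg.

L=192.959 wrap1=175.48_deg wrap2=184.52_deg

open belt: β = asin((r2−r1)/C) = asin(3/76) = 2.2623°
wrap1 = π − 2β = 175.4755°
wrap2 = π + 2β = 184.5245°
tangent length = C·cosβ = 75.9408
L = r1·wrap1 + r2·wrap2 + 2·C·cosβ = 5·3.0626 + 8·3.2206 + 2·75.9408 = 192.9591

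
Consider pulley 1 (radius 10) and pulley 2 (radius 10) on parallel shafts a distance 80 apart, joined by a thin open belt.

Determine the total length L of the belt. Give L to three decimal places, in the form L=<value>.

open belt: β = asin((r2−r1)/C) = asin(0/80) = 0.0000°
wrap1 = π − 2β = 180.0000°
wrap2 = π + 2β = 180.0000°
tangent length = C·cosβ = 80.0000
L = r1·wrap1 + r2·wrap2 + 2·C·cosβ = 10·3.1416 + 10·3.1416 + 2·80.0000 = 222.8319

L=222.832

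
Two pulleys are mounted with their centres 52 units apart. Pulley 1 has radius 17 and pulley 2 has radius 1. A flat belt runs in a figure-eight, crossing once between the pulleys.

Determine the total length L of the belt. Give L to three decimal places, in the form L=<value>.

crossed belt: β = asin((r1+r2)/C) = asin(18/52) = 20.2522°
wrap1 = wrap2 = π + 2β = 220.5045°
tangent length = C·cosβ = 48.7852
L = (r1+r2)·wrap + 2·C·cosβ = 18·3.8485 + 2·48.7852 = 166.8440

L=166.844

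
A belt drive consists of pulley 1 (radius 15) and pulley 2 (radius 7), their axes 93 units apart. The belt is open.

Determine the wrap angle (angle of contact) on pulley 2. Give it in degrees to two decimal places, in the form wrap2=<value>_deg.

wrap2=170.13_deg

open belt: β = asin((r2−r1)/C) = asin(-8/93) = -4.9348°
wrap1 = π − 2β = 189.8695°
wrap2 = π + 2β = 170.1305°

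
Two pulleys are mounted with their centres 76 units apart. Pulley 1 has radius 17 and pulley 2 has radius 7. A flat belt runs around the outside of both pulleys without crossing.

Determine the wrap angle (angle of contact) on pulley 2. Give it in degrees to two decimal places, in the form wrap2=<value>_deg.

open belt: β = asin((r2−r1)/C) = asin(-10/76) = -7.5608°
wrap1 = π − 2β = 195.1217°
wrap2 = π + 2β = 164.8783°

wrap2=164.88_deg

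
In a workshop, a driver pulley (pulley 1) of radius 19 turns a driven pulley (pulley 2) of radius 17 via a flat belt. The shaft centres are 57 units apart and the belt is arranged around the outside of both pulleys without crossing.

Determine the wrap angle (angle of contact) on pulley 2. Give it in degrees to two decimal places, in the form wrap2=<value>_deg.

wrap2=175.98_deg

open belt: β = asin((r2−r1)/C) = asin(-2/57) = -2.0108°
wrap1 = π − 2β = 184.0216°
wrap2 = π + 2β = 175.9784°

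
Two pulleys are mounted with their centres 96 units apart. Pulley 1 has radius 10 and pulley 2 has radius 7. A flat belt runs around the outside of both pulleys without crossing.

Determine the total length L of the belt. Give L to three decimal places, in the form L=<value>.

L=245.501

open belt: β = asin((r2−r1)/C) = asin(-3/96) = -1.7908°
wrap1 = π − 2β = 183.5816°
wrap2 = π + 2β = 176.4184°
tangent length = C·cosβ = 95.9531
L = r1·wrap1 + r2·wrap2 + 2·C·cosβ = 10·3.2041 + 7·3.0791 + 2·95.9531 = 245.5008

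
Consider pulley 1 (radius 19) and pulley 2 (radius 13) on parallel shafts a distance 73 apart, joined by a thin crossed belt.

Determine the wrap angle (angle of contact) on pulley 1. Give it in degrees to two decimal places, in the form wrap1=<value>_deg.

wrap1=232.00_deg

crossed belt: β = asin((r1+r2)/C) = asin(32/73) = 25.9990°
wrap1 = wrap2 = π + 2β = 231.9981°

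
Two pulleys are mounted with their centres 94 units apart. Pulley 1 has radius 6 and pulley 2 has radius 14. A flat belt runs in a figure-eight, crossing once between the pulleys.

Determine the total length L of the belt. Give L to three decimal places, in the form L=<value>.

crossed belt: β = asin((r1+r2)/C) = asin(20/94) = 12.2845°
wrap1 = wrap2 = π + 2β = 204.5690°
tangent length = C·cosβ = 91.8477
L = (r1+r2)·wrap + 2·C·cosβ = 20·3.5704 + 2·91.8477 = 255.1034

L=255.103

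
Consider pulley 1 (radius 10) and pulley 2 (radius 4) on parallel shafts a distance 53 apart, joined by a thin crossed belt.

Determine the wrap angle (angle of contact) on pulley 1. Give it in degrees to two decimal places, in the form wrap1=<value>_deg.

wrap1=210.63_deg

crossed belt: β = asin((r1+r2)/C) = asin(14/53) = 15.3165°
wrap1 = wrap2 = π + 2β = 210.6330°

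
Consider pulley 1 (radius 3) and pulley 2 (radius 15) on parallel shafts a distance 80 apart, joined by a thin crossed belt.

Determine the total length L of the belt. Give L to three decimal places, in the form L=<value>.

L=220.616

crossed belt: β = asin((r1+r2)/C) = asin(18/80) = 13.0029°
wrap1 = wrap2 = π + 2β = 206.0058°
tangent length = C·cosβ = 77.9487
L = (r1+r2)·wrap + 2·C·cosβ = 18·3.5955 + 2·77.9487 = 220.6160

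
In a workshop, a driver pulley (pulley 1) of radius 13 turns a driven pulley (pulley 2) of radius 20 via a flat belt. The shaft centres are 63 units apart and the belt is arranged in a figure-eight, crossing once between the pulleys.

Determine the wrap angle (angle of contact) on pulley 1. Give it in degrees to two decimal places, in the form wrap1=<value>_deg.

wrap1=243.18_deg

crossed belt: β = asin((r1+r2)/C) = asin(33/63) = 31.5881°
wrap1 = wrap2 = π + 2β = 243.1763°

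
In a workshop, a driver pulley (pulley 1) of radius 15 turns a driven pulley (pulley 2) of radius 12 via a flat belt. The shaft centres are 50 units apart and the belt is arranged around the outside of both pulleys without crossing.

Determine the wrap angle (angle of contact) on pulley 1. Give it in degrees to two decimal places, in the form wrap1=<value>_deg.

open belt: β = asin((r2−r1)/C) = asin(-3/50) = -3.4398°
wrap1 = π − 2β = 186.8796°
wrap2 = π + 2β = 173.1204°

wrap1=186.88_deg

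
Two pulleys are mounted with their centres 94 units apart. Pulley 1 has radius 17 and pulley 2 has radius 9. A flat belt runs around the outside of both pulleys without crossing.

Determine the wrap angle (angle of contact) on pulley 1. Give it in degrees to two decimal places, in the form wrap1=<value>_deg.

open belt: β = asin((r2−r1)/C) = asin(-8/94) = -4.8821°
wrap1 = π − 2β = 189.7643°
wrap2 = π + 2β = 170.2357°

wrap1=189.76_deg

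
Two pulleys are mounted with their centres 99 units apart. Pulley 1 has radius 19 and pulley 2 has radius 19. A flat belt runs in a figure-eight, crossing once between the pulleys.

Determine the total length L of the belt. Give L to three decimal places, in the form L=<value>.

L=332.154

crossed belt: β = asin((r1+r2)/C) = asin(38/99) = 22.5716°
wrap1 = wrap2 = π + 2β = 225.1433°
tangent length = C·cosβ = 91.4166
L = (r1+r2)·wrap + 2·C·cosβ = 38·3.9295 + 2·91.4166 = 332.1539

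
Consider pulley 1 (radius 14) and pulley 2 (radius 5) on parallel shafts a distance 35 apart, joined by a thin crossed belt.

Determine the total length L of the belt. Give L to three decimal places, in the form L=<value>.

crossed belt: β = asin((r1+r2)/C) = asin(19/35) = 32.8783°
wrap1 = wrap2 = π + 2β = 245.7567°
tangent length = C·cosβ = 29.3939
L = (r1+r2)·wrap + 2·C·cosβ = 19·4.2893 + 2·29.3939 = 140.2838

L=140.284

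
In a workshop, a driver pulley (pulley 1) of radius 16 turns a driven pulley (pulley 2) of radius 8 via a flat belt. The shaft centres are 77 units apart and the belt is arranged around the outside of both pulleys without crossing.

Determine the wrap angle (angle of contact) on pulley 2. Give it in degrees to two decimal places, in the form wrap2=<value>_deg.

open belt: β = asin((r2−r1)/C) = asin(-8/77) = -5.9636°
wrap1 = π − 2β = 191.9271°
wrap2 = π + 2β = 168.0729°

wrap2=168.07_deg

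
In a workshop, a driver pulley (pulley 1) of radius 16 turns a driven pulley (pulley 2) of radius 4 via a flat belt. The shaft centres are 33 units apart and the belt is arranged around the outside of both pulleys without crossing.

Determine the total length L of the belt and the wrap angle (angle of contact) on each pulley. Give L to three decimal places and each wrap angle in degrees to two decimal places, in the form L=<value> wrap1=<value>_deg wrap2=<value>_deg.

L=133.246 wrap1=222.65_deg wrap2=137.35_deg

open belt: β = asin((r2−r1)/C) = asin(-12/33) = -21.3237°
wrap1 = π − 2β = 222.6474°
wrap2 = π + 2β = 137.3526°
tangent length = C·cosβ = 30.7409
L = r1·wrap1 + r2·wrap2 + 2·C·cosβ = 16·3.8859 + 4·2.3973 + 2·30.7409 = 133.2456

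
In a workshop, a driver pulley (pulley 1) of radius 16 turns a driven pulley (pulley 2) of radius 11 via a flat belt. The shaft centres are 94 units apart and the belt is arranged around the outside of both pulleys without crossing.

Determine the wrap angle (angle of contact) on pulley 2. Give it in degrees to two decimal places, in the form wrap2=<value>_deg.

open belt: β = asin((r2−r1)/C) = asin(-5/94) = -3.0491°
wrap1 = π − 2β = 186.0982°
wrap2 = π + 2β = 173.9018°

wrap2=173.90_deg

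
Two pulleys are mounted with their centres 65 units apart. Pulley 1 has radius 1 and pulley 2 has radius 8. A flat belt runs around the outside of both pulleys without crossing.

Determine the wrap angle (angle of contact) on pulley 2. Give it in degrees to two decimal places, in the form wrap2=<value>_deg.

open belt: β = asin((r2−r1)/C) = asin(7/65) = 6.1823°
wrap1 = π − 2β = 167.6354°
wrap2 = π + 2β = 192.3646°

wrap2=192.36_deg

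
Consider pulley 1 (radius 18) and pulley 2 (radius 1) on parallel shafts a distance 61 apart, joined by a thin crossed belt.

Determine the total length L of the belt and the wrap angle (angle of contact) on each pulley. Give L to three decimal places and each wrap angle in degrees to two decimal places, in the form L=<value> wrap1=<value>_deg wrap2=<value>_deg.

L=187.658 wrap1=216.30_deg wrap2=216.30_deg

crossed belt: β = asin((r1+r2)/C) = asin(19/61) = 18.1482°
wrap1 = wrap2 = π + 2β = 216.2963°
tangent length = C·cosβ = 57.9655
L = (r1+r2)·wrap + 2·C·cosβ = 19·3.7751 + 2·57.9655 = 187.6576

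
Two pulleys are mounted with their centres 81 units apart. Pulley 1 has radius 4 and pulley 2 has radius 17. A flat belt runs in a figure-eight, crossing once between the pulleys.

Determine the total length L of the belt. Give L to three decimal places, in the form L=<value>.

L=233.449

crossed belt: β = asin((r1+r2)/C) = asin(21/81) = 15.0261°
wrap1 = wrap2 = π + 2β = 210.0522°
tangent length = C·cosβ = 78.2304
L = (r1+r2)·wrap + 2·C·cosβ = 21·3.6661 + 2·78.2304 = 233.4490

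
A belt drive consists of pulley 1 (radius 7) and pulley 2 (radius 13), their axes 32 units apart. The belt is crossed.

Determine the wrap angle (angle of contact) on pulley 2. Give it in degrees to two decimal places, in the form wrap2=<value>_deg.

wrap2=257.36_deg

crossed belt: β = asin((r1+r2)/C) = asin(20/32) = 38.6822°
wrap1 = wrap2 = π + 2β = 257.3644°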